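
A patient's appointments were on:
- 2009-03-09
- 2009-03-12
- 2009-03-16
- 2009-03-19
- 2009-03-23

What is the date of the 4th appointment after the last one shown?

2009-04-06

Every event lands on a Monday or Thursday (gaps cycle 3, 4, 3, 4).
So the schedule is: every Monday and Thursday.
The following Thursday is 2009-03-26.
The following Monday is 2009-03-30.
The following Thursday is 2009-04-02.
Next Monday: 2009-04-06.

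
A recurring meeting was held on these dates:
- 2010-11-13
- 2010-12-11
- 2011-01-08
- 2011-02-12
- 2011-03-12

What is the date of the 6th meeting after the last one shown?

All dates are Saturdays, 28, 28, 35, 28 days apart.
Specifically, the 2nd Saturday of each month.
2nd Saturday of April 2011: 2011-04-09.
2nd Saturday of May 2011: 2011-05-14.
June 2011 — 2nd Saturday is 2011-06-11.
2nd Saturday of July 2011: 2011-07-09.
2nd Saturday of August 2011: 2011-08-13.
September 2011 — 2nd Saturday is 2011-09-10.

2011-09-10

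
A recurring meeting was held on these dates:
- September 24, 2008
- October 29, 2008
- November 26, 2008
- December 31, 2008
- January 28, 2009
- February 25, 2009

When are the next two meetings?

All Wednesdays; the gaps (35, 28, 35, 28, 28) vary with month length.
This is the last Wednesday of each month.
Last Wednesday of March 2009: March 25, 2009.
Last Wednesday of April 2009: April 29, 2009.

March 25, 2009; April 29, 2009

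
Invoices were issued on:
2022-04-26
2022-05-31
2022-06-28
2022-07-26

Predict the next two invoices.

2022-08-30, 2022-09-27

All Tuesdays; the gaps (35, 28, 28) vary with month length.
This is the last Tuesday of each month.
Last Tuesday of August 2022: 2022-08-30.
Last Tuesday of September 2022: 2022-09-27.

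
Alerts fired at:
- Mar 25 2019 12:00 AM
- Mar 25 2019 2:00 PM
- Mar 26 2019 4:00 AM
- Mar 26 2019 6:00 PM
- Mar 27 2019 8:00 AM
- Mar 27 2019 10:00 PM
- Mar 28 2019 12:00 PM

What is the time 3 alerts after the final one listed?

Gaps: 14, 14, 14, 14, 14, 14 hours — each event is 14 hours after the previous one.
Mar 28 2019 12:00 PM + 14 h = Mar 29 2019 2:00 AM.
Mar 29 2019 2:00 AM + 14 h = Mar 29 2019 4:00 PM.
Mar 29 2019 4:00 PM + 14 h = Mar 30 2019 6:00 AM.

Mar 30 2019 6:00 AM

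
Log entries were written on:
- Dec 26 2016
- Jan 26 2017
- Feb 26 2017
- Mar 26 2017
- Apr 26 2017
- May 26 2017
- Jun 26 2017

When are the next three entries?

Jul 26 2017, Aug 26 2017, Sep 26 2017

Gaps: 31, 31, 28, 31, 30, 31 days — not constant. Every event is on the 26th of the month.
Pattern: the 26th of each month.
Next: July 2017 → Jul 26 2017.
August 2017: Aug 26 2017.
Next: September 2017 → Sep 26 2017.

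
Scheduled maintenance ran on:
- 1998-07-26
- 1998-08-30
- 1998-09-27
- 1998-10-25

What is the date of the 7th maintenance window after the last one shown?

1999-05-30

Every date is a Sunday; gaps 35, 28, 28 days.
Each is the last Sunday of its month (at least one falls on the 29th or later, ruling out '4th Sunday').
November 1998 ends with Sunday 1998-11-29.
December 1998 ends with Sunday 1998-12-27.
Last Sunday of January 1999: 1999-01-31.
Last Sunday of February 1999: 1999-02-28.
Last Sunday of March 1999: 1999-03-28.
Last Sunday of April 1999: 1999-04-25.
May 1999 ends with Sunday 1999-05-30.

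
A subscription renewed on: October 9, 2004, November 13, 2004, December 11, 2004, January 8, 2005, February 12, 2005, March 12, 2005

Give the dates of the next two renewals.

April 9, 2005; May 14, 2005

Gaps: 35, 28, 28, 35, 28 days — a mix of 28 and 35. Every date is a Saturday.
Each is the 2nd Saturday of its month.
April 2005 — 2nd Saturday is April 9, 2005.
2nd Saturday of May 2005: May 14, 2005.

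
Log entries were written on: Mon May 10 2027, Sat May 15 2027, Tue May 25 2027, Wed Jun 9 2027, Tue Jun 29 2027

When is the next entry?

The spacing grows by 5 each time: 5, 10, 15, 20 days.
Next gap: 25 days. Tue Jun 29 2027 + 25 days = Sat Jul 24 2027.

Sat Jul 24 2027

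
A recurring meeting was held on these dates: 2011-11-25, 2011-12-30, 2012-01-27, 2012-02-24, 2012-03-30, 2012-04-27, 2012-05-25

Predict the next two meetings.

Every date is a Friday; gaps 35, 28, 28, 35, 28, 28 days.
Each is the last Friday of its month (at least one falls on the 29th or later, ruling out '4th Friday').
Last Friday of June 2012: 2012-06-29.
Last Friday of July 2012: 2012-07-27.

2012-06-29, 2012-07-27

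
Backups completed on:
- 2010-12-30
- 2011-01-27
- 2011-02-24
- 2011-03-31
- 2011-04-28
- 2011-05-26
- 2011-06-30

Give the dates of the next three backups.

Every date is a Thursday; gaps 28, 28, 35, 28, 28, 35 days.
Each is the last Thursday of its month (at least one falls on the 29th or later, ruling out '4th Thursday').
Last Thursday of July 2011: 2011-07-28.
Last Thursday of August 2011: 2011-08-25.
September 2011 ends with Thursday 2011-09-29.

2011-07-28, 2011-08-25, 2011-09-29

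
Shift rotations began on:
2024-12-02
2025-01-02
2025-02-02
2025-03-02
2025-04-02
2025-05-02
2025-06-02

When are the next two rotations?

2025-07-02, 2025-08-02

The day-of-month is always 2 (31, 31, 28, 31, 30, 31 days between events).
So this recurs on the 2nd of each month.
Next: July 2025 → 2025-07-02.
August 2025: 2025-08-02.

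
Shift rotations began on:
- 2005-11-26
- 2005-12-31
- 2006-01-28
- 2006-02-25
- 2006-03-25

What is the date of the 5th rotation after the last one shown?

These are Saturdays with 35, 28, 28, 28-day gaps.
Each is the final Saturday of its month — 2005-12-31 is past the 28th, so '4th Saturday' doesn't fit.
April 2006 ends with Saturday 2006-04-29.
May 2006 ends with Saturday 2006-05-27.
Last Saturday of June 2006: 2006-06-24.
July 2006 ends with Saturday 2006-07-29.
Last Saturday of August 2006: 2006-08-26.

2006-08-26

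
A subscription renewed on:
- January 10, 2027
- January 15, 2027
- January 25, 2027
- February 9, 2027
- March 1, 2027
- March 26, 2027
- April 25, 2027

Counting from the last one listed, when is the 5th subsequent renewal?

December 6, 2027

Gaps: 5, 10, 15, 20, 25, 30 days — each gap is 5 larger than the previous one.
Next gap: 35 days. April 25, 2027 + 35 days = May 30, 2027.
Next gap: 40 days. May 30, 2027 + 40 days = July 9, 2027.
Next gap: 45 days. July 9, 2027 + 45 days = August 23, 2027.
Next gap: 50 days. August 23, 2027 + 50 days = October 12, 2027.
Next gap: 55 days. October 12, 2027 + 55 days = December 6, 2027.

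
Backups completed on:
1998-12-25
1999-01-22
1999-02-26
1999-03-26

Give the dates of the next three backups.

1999-04-23, 1999-05-28, 1999-06-25

Gaps: 28, 35, 28 days — a mix of 28 and 35. Every date is a Friday.
Each is the 4th Friday of its month.
April 1999 — 4th Friday is 1999-04-23.
4th Friday of May 1999: 1999-05-28.
June 1999 — 4th Friday is 1999-06-25.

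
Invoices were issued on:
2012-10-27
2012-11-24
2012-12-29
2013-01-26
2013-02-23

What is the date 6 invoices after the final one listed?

Every date is a Saturday; gaps 28, 35, 28, 28 days.
Each is the last Saturday of its month (at least one falls on the 29th or later, ruling out '4th Saturday').
Last Saturday of March 2013: 2013-03-30.
April 2013 ends with Saturday 2013-04-27.
Last Saturday of May 2013: 2013-05-25.
June 2013 ends with Saturday 2013-06-29.
Last Saturday of July 2013: 2013-07-27.
Last Saturday of August 2013: 2013-08-31.

2013-08-31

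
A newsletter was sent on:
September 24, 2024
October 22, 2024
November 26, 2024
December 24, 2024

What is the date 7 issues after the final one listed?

All dates are Tuesdays, 28, 35, 28 days apart.
Specifically, the 4th Tuesday of each month.
January 2025 — 4th Tuesday is January 28, 2025.
4th Tuesday of February 2025: February 25, 2025.
March 2025 — 4th Tuesday is March 25, 2025.
4th Tuesday of April 2025: April 22, 2025.
4th Tuesday of May 2025: May 27, 2025.
June 2025 — 4th Tuesday is June 24, 2025.
July 2025 — 4th Tuesday is July 22, 2025.

July 22, 2025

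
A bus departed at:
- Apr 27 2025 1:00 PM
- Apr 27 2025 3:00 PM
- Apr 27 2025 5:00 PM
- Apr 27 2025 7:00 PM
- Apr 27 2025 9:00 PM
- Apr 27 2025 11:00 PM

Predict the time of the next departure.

Apr 28 2025 1:00 AM

Spacing: 2, 2, 2, 2, 2 h — constant 2 h.
Apr 27 2025 11:00 PM + 2 h = Apr 28 2025 1:00 AM.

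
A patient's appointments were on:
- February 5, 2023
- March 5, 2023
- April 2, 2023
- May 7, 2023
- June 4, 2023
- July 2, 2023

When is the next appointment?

All dates are Sundays, 28, 28, 35, 28, 28 days apart.
Specifically, the 1st Sunday of each month.
1st Sunday of August 2023: August 6, 2023.

August 6, 2023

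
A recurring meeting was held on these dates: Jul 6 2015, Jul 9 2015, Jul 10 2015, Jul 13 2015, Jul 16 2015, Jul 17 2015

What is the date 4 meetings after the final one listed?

Jul 27 2015

The gap pattern 3, 1, 3, 3, 1 repeats every 3 events.
These are the Mondays, Thursdays and Fridays of each week.
Next Monday: Jul 20 2015.
The following Thursday is Jul 23 2015.
The following Friday is Jul 24 2015.
The following Monday is Jul 27 2015.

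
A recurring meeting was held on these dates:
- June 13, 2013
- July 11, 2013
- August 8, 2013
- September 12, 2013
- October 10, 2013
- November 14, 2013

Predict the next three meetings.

December 12, 2013; January 9, 2014; February 13, 2014

All dates are Thursdays, 28, 28, 35, 28, 35 days apart.
Specifically, the 2nd Thursday of each month.
December 2013 — 2nd Thursday is December 12, 2013.
2nd Thursday of January 2014: January 9, 2014.
February 2014 — 2nd Thursday is February 13, 2014.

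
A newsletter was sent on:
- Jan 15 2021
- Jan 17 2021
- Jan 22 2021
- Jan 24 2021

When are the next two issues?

Jan 29 2021, Jan 31 2021

The gap pattern 2, 5, 2 repeats every 2 events.
These are the Fridays and Sundays of each week.
Next Friday: Jan 29 2021.
The following Sunday is Jan 31 2021.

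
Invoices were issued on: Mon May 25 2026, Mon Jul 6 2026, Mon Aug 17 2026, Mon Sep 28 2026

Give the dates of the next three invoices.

Every event comes 42 days after the last (42, 42, 42).
Mon Sep 28 2026 + 42 days = Mon Nov 9 2026.
Mon Nov 9 2026 + 42 days = Mon Dec 21 2026.
Mon Dec 21 2026 + 42 days = Mon Feb 1 2027.

Mon Nov 9 2026, Mon Dec 21 2026, Mon Feb 1 2027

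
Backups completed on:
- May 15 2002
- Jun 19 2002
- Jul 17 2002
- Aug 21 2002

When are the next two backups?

Sep 18 2002, Oct 16 2002

These are Wednesdays at 28- or 35-day spacing (35, 28, 35).
The pattern: 3rd Wednesday of the month.
September 2002 — 3rd Wednesday is Sep 18 2002.
3rd Wednesday of October 2002: Oct 16 2002.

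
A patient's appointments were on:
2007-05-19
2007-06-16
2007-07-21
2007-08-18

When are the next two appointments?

These are Saturdays at 28- or 35-day spacing (28, 35, 28).
The pattern: 3rd Saturday of the month.
September 2007 — 3rd Saturday is 2007-09-15.
3rd Saturday of October 2007: 2007-10-20.

2007-09-15, 2007-10-20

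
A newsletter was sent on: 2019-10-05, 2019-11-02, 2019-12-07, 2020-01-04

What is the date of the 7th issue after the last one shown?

2020-08-01

All dates are Saturdays, 28, 35, 28 days apart.
Specifically, the 1st Saturday of each month.
February 2020 — 1st Saturday is 2020-02-01.
March 2020 — 1st Saturday is 2020-03-07.
April 2020 — 1st Saturday is 2020-04-04.
May 2020 — 1st Saturday is 2020-05-02.
June 2020 — 1st Saturday is 2020-06-06.
July 2020 — 1st Saturday is 2020-07-04.
August 2020 — 1st Saturday is 2020-08-01.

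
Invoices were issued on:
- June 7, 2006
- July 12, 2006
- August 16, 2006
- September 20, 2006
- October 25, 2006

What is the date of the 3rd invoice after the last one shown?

February 7, 2007

Every event comes 35 days after the last (35, 35, 35, 35).
October 25, 2006 + 35 days = November 29, 2006.
November 29, 2006 + 35 days = January 3, 2007.
January 3, 2007 + 35 days = February 7, 2007.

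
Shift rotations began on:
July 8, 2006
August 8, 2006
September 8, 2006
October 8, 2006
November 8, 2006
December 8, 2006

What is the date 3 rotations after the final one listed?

The day-of-month is always 8 (31, 31, 30, 31, 30 days between events).
So this recurs on the 8th of each month.
January 2007: January 8, 2007.
Next: February 2007 → February 8, 2007.
March 2007: March 8, 2007.

March 8, 2007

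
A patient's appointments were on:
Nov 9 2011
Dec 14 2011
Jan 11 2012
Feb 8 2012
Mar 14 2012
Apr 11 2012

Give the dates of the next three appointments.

May 9 2012, Jun 13 2012, Jul 11 2012

Gaps: 35, 28, 28, 35, 28 days — a mix of 28 and 35. Every date is a Wednesday.
Each is the 2nd Wednesday of its month.
2nd Wednesday of May 2012: May 9 2012.
2nd Wednesday of June 2012: Jun 13 2012.
2nd Wednesday of July 2012: Jul 11 2012.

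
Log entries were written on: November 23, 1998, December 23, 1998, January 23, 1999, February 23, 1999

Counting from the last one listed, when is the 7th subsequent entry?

The day-of-month is always 23 (30, 31, 31 days between events).
So this recurs on the 23rd of each month.
Next: March 1999 → March 23, 1999.
Next: April 1999 → April 23, 1999.
May 1999: May 23, 1999.
Next: June 1999 → June 23, 1999.
Next: July 1999 → July 23, 1999.
August 1999: August 23, 1999.
Next: September 1999 → September 23, 1999.

September 23, 1999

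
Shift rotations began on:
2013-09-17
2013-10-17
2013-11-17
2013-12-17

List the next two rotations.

2014-01-17, 2014-02-17

The day-of-month is always 17 (30, 31, 30 days between events).
So this recurs on the 17th of each month.
January 2014: 2014-01-17.
February 2014: 2014-02-17.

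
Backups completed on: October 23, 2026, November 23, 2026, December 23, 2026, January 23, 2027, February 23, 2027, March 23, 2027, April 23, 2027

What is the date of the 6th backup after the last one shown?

October 23, 2027

Gaps: 31, 30, 31, 31, 28, 31 days — not constant. Every event is on the 23rd of the month.
Pattern: the 23rd of each month.
May 2027: May 23, 2027.
June 2027: June 23, 2027.
July 2027: July 23, 2027.
Next: August 2027 → August 23, 2027.
September 2027: September 23, 2027.
October 2027: October 23, 2027.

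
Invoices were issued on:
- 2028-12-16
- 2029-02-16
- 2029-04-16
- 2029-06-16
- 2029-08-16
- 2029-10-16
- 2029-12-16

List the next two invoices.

Each date is the 16th; the gaps (62, 59, 61, 61, 61, 61) track the month lengths.
The rule is the 16th of every 2 months.
Next: February 2030 → 2030-02-16.
Next: April 2030 → 2030-04-16.

2030-02-16, 2030-04-16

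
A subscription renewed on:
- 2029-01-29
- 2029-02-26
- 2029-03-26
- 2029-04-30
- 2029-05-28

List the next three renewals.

These are Mondays with 28, 28, 35, 28-day gaps.
Each is the final Monday of its month — 2029-01-29 is past the 28th, so '4th Monday' doesn't fit.
June 2029 ends with Monday 2029-06-25.
Last Monday of July 2029: 2029-07-30.
Last Monday of August 2029: 2029-08-27.

2029-06-25, 2029-07-30, 2029-08-27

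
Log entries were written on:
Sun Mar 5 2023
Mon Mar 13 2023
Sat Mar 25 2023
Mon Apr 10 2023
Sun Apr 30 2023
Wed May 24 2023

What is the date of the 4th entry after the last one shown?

The spacing grows by 4 each time: 8, 12, 16, 20, 24 days.
Next gap: 28 days. Wed May 24 2023 + 28 days = Wed Jun 21 2023.
Next gap: 32 days. Wed Jun 21 2023 + 32 days = Sun Jul 23 2023.
Next gap: 36 days. Sun Jul 23 2023 + 36 days = Mon Aug 28 2023.
Next gap: 40 days. Mon Aug 28 2023 + 40 days = Sat Oct 7 2023.

Sat Oct 7 2023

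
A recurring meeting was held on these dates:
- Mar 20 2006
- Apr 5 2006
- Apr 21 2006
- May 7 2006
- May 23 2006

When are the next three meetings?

Jun 8 2006, Jun 24 2006, Jul 10 2006

Every event comes 16 days after the last (16, 16, 16, 16).
May 23 2006 + 16 days = Jun 8 2006.
Jun 8 2006 + 16 days = Jun 24 2006.
Jun 24 2006 + 16 days = Jul 10 2006.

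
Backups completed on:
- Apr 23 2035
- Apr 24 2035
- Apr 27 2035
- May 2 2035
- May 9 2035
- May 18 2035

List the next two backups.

Intervals are 1, 3, 5, 7, 9 days — an arithmetic progression with common difference 2.
Next gap: 11 days. May 18 2035 + 11 days = May 29 2035.
Next gap: 13 days. May 29 2035 + 13 days = Jun 11 2035.

May 29 2035, Jun 11 2035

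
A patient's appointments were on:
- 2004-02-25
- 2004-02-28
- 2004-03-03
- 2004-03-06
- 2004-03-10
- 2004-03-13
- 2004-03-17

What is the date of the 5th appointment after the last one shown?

Gaps: 3, 4, 3, 4, 3, 4 days — not constant, but cyclic with period 2.
The events fall on every Wednesday and Saturday.
Next Saturday: 2004-03-20.
Next Wednesday: 2004-03-24.
Next Saturday: 2004-03-27.
The following Wednesday is 2004-03-31.
Next Saturday: 2004-04-03.

2004-04-03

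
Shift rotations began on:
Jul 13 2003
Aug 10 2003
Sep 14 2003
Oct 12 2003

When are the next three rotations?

Gaps: 28, 35, 28 days — a mix of 28 and 35. Every date is a Sunday.
Each is the 2nd Sunday of its month.
November 2003 — 2nd Sunday is Nov 9 2003.
December 2003 — 2nd Sunday is Dec 14 2003.
January 2004 — 2nd Sunday is Jan 11 2004.

Nov 9 2003, Dec 14 2003, Jan 11 2004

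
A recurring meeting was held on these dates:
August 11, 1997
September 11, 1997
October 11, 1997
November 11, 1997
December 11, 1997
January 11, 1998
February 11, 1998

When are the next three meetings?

Each date is the 11th; the gaps (31, 30, 31, 30, 31, 31) track the month lengths.
The rule is the 11th of each month.
March 1998: March 11, 1998.
Next: April 1998 → April 11, 1998.
May 1998: May 11, 1998.

March 11, 1998; April 11, 1998; May 11, 1998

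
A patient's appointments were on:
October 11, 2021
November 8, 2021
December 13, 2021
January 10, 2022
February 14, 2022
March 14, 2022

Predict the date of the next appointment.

April 11, 2022

Gaps: 28, 35, 28, 35, 28 days — a mix of 28 and 35. Every date is a Monday.
Each is the 2nd Monday of its month.
2nd Monday of April 2022: April 11, 2022.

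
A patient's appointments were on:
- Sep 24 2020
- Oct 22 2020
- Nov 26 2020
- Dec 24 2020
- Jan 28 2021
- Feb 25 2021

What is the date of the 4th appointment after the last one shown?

Gaps: 28, 35, 28, 35, 28 days — a mix of 28 and 35. Every date is a Thursday.
Each is the 4th Thursday of its month.
4th Thursday of March 2021: Mar 25 2021.
April 2021 — 4th Thursday is Apr 22 2021.
May 2021 — 4th Thursday is May 27 2021.
June 2021 — 4th Thursday is Jun 24 2021.

Jun 24 2021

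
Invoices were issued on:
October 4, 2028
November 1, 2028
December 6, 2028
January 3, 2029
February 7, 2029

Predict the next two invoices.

March 7, 2029; April 4, 2029

Gaps: 28, 35, 28, 35 days — a mix of 28 and 35. Every date is a Wednesday.
Each is the 1st Wednesday of its month.
1st Wednesday of March 2029: March 7, 2029.
1st Wednesday of April 2029: April 4, 2029.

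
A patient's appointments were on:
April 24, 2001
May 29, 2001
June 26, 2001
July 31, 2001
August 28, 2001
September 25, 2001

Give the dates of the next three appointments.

October 30, 2001; November 27, 2001; December 25, 2001

Every date is a Tuesday; gaps 35, 28, 35, 28, 28 days.
Each is the last Tuesday of its month (at least one falls on the 29th or later, ruling out '4th Tuesday').
Last Tuesday of October 2001: October 30, 2001.
November 2001 ends with Tuesday November 27, 2001.
December 2001 ends with Tuesday December 25, 2001.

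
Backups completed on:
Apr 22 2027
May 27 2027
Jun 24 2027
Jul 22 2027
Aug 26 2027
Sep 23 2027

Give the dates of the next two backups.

Gaps: 35, 28, 28, 35, 28 days — a mix of 28 and 35. Every date is a Thursday.
Each is the 4th Thursday of its month.
October 2027 — 4th Thursday is Oct 28 2027.
4th Thursday of November 2027: Nov 25 2027.

Oct 28 2027, Nov 25 2027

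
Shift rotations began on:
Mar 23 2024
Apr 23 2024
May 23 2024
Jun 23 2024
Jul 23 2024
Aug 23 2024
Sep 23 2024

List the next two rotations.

Oct 23 2024, Nov 23 2024

Each date is the 23rd; the gaps (31, 30, 31, 30, 31, 31) track the month lengths.
The rule is the 23rd of each month.
October 2024: Oct 23 2024.
November 2024: Nov 23 2024.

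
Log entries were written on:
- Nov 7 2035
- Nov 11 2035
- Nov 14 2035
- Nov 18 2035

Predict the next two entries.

Every event lands on a Wednesday or Sunday (gaps cycle 4, 3, 4).
So the schedule is: every Wednesday and Sunday.
Next Wednesday: Nov 21 2035.
Next Sunday: Nov 25 2035.

Nov 21 2035, Nov 25 2035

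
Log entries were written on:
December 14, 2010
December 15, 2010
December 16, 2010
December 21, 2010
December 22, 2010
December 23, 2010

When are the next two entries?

Every event lands on a Tuesday or Wednesday or Thursday (gaps cycle 1, 1, 5, 1, 1).
So the schedule is: every Tuesday, Wednesday and Thursday.
The following Tuesday is December 28, 2010.
Next Wednesday: December 29, 2010.

December 28, 2010; December 29, 2010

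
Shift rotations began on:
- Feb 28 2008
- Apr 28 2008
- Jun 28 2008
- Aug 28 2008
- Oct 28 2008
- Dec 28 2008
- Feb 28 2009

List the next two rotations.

Gaps: 60, 61, 61, 61, 61, 62 days — not constant. Every event is on the 28th of the month.
Pattern: the 28th of every 2 months.
April 2009: Apr 28 2009.
June 2009: Jun 28 2009.

Apr 28 2009, Jun 28 2009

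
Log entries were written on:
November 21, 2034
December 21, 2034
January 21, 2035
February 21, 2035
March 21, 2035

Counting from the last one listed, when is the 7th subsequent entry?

October 21, 2035

Gaps: 30, 31, 31, 28 days — not constant. Every event is on the 21st of the month.
Pattern: the 21st of each month.
Next: April 2035 → April 21, 2035.
May 2035: May 21, 2035.
Next: June 2035 → June 21, 2035.
Next: July 2035 → July 21, 2035.
Next: August 2035 → August 21, 2035.
September 2035: September 21, 2035.
October 2035: October 21, 2035.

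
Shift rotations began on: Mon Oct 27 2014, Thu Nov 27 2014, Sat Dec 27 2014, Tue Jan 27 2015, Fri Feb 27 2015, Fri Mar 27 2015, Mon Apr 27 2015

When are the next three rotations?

The day-of-month is always 27 (31, 30, 31, 31, 28, 31 days between events).
So this recurs on the 27th of each month.
May 2015: Wed May 27 2015.
Next: June 2015 → Sat Jun 27 2015.
Next: July 2015 → Mon Jul 27 2015.

Wed May 27 2015, Sat Jun 27 2015, Mon Jul 27 2015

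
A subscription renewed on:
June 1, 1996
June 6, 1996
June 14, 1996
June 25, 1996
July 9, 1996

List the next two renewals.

Gaps: 5, 8, 11, 14 days — each gap is 3 larger than the previous one.
Next gap: 17 days. July 9, 1996 + 17 days = July 26, 1996.
Next gap: 20 days. July 26, 1996 + 20 days = August 15, 1996.

July 26, 1996; August 15, 1996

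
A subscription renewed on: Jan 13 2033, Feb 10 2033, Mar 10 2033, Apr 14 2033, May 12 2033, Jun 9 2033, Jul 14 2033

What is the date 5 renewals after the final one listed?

Dec 8 2033

All dates are Thursdays, 28, 28, 35, 28, 28, 35 days apart.
Specifically, the 2nd Thursday of each month.
August 2033 — 2nd Thursday is Aug 11 2033.
2nd Thursday of September 2033: Sep 8 2033.
October 2033 — 2nd Thursday is Oct 13 2033.
2nd Thursday of November 2033: Nov 10 2033.
2nd Thursday of December 2033: Dec 8 2033.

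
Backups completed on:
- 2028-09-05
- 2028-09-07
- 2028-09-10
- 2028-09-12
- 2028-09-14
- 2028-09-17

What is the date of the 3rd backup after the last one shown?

2028-09-24

Every event lands on a Tuesday or Thursday or Sunday (gaps cycle 2, 3, 2, 2, 3).
So the schedule is: every Tuesday, Thursday and Sunday.
The following Tuesday is 2028-09-19.
Next Thursday: 2028-09-21.
The following Sunday is 2028-09-24.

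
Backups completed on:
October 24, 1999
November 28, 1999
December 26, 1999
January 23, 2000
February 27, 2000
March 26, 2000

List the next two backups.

These are Sundays at 28- or 35-day spacing (35, 28, 28, 35, 28).
The pattern: 4th Sunday of the month.
April 2000 — 4th Sunday is April 23, 2000.
4th Sunday of May 2000: May 28, 2000.

April 23, 2000; May 28, 2000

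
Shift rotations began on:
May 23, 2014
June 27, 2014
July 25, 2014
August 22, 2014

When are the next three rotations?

September 26, 2014; October 24, 2014; November 28, 2014

These are Fridays at 28- or 35-day spacing (35, 28, 28).
The pattern: 4th Friday of the month.
4th Friday of September 2014: September 26, 2014.
4th Friday of October 2014: October 24, 2014.
4th Friday of November 2014: November 28, 2014.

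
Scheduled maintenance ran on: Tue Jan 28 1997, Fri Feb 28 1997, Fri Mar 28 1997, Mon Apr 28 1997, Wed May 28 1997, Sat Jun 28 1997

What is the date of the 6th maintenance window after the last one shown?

Gaps: 31, 28, 31, 30, 31 days — not constant. Every event is on the 28th of the month.
Pattern: the 28th of each month.
July 1997: Mon Jul 28 1997.
August 1997: Thu Aug 28 1997.
Next: September 1997 → Sun Sep 28 1997.
Next: October 1997 → Tue Oct 28 1997.
Next: November 1997 → Fri Nov 28 1997.
December 1997: Sun Dec 28 1997.

Sun Dec 28 1997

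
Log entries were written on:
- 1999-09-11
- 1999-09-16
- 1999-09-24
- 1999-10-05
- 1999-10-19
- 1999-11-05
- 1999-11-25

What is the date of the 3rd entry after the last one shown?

Gaps: 5, 8, 11, 14, 17, 20 days — each gap is 3 larger than the previous one.
Next gap: 23 days. 1999-11-25 + 23 days = 1999-12-18.
Next gap: 26 days. 1999-12-18 + 26 days = 2000-01-13.
Next gap: 29 days. 2000-01-13 + 29 days = 2000-02-11.

2000-02-11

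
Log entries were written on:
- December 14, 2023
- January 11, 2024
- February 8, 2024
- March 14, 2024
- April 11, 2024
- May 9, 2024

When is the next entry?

June 13, 2024

These are Thursdays at 28- or 35-day spacing (28, 28, 35, 28, 28).
The pattern: 2nd Thursday of the month.
June 2024 — 2nd Thursday is June 13, 2024.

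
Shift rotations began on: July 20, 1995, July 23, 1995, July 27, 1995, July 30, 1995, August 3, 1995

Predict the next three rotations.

August 6, 1995; August 10, 1995; August 13, 1995

Gaps: 3, 4, 3, 4 days — not constant, but cyclic with period 2.
The events fall on every Thursday and Sunday.
The following Sunday is August 6, 1995.
Next Thursday: August 10, 1995.
Next Sunday: August 13, 1995.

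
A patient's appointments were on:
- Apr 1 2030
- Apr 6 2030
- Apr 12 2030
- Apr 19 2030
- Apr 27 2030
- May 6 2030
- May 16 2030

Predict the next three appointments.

May 27 2030, Jun 8 2030, Jun 21 2030

The spacing grows by 1 each time: 5, 6, 7, 8, 9, 10 days.
Next gap: 11 days. May 16 2030 + 11 days = May 27 2030.
Next gap: 12 days. May 27 2030 + 12 days = Jun 8 2030.
Next gap: 13 days. Jun 8 2030 + 13 days = Jun 21 2030.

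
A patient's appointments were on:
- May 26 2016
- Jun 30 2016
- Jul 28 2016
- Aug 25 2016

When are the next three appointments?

These are Thursdays with 35, 28, 28-day gaps.
Each is the final Thursday of its month — Jun 30 2016 is past the 28th, so '4th Thursday' doesn't fit.
September 2016 ends with Thursday Sep 29 2016.
Last Thursday of October 2016: Oct 27 2016.
Last Thursday of November 2016: Nov 24 2016.

Sep 29 2016, Oct 27 2016, Nov 24 2016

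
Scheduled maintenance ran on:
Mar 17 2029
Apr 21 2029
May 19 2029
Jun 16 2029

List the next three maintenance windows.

Jul 21 2029, Aug 18 2029, Sep 15 2029

Gaps: 35, 28, 28 days — a mix of 28 and 35. Every date is a Saturday.
Each is the 3rd Saturday of its month.
July 2029 — 3rd Saturday is Jul 21 2029.
3rd Saturday of August 2029: Aug 18 2029.
September 2029 — 3rd Saturday is Sep 15 2029.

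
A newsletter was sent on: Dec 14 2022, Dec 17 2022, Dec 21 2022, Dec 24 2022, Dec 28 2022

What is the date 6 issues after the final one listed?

Gaps: 3, 4, 3, 4 days — not constant, but cyclic with period 2.
The events fall on every Wednesday and Saturday.
The following Saturday is Dec 31 2022.
Next Wednesday: Jan 4 2023.
The following Saturday is Jan 7 2023.
Next Wednesday: Jan 11 2023.
The following Saturday is Jan 14 2023.
The following Wednesday is Jan 18 2023.

Jan 18 2023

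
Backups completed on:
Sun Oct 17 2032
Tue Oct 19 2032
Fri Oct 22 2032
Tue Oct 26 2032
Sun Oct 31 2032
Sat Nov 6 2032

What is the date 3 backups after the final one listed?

The spacing grows by 1 each time: 2, 3, 4, 5, 6 days.
Next gap: 7 days. Sat Nov 6 2032 + 7 days = Sat Nov 13 2032.
Next gap: 8 days. Sat Nov 13 2032 + 8 days = Sun Nov 21 2032.
Next gap: 9 days. Sun Nov 21 2032 + 9 days = Tue Nov 30 2032.

Tue Nov 30 2032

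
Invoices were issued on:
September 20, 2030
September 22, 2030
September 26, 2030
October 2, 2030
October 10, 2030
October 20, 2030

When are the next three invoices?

Intervals are 2, 4, 6, 8, 10 days — an arithmetic progression with common difference 2.
Next gap: 12 days. October 20, 2030 + 12 days = November 1, 2030.
Next gap: 14 days. November 1, 2030 + 14 days = November 15, 2030.
Next gap: 16 days. November 15, 2030 + 16 days = December 1, 2030.

November 1, 2030; November 15, 2030; December 1, 2030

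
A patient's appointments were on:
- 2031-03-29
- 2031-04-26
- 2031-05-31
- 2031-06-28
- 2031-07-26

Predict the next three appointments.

2031-08-30, 2031-09-27, 2031-10-25

Every date is a Saturday; gaps 28, 35, 28, 28 days.
Each is the last Saturday of its month (at least one falls on the 29th or later, ruling out '4th Saturday').
August 2031 ends with Saturday 2031-08-30.
Last Saturday of September 2031: 2031-09-27.
Last Saturday of October 2031: 2031-10-25.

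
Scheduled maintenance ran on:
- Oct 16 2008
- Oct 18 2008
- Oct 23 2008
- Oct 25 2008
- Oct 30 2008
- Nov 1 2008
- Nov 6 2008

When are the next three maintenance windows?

Every event lands on a Thursday or Saturday (gaps cycle 2, 5, 2, 5, 2, 5).
So the schedule is: every Thursday and Saturday.
The following Saturday is Nov 8 2008.
Next Thursday: Nov 13 2008.
Next Saturday: Nov 15 2008.

Nov 8 2008, Nov 13 2008, Nov 15 2008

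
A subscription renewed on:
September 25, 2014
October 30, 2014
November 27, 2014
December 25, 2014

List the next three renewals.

January 29, 2015; February 26, 2015; March 26, 2015

These are Thursdays with 35, 28, 28-day gaps.
Each is the final Thursday of its month — October 30, 2014 is past the 28th, so '4th Thursday' doesn't fit.
Last Thursday of January 2015: January 29, 2015.
February 2015 ends with Thursday February 26, 2015.
Last Thursday of March 2015: March 26, 2015.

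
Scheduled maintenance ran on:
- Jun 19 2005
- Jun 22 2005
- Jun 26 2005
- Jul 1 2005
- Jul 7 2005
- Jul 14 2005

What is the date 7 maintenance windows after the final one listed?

Intervals are 3, 4, 5, 6, 7 days — an arithmetic progression with common difference 1.
Next gap: 8 days. Jul 14 2005 + 8 days = Jul 22 2005.
Next gap: 9 days. Jul 22 2005 + 9 days = Jul 31 2005.
Next gap: 10 days. Jul 31 2005 + 10 days = Aug 10 2005.
Next gap: 11 days. Aug 10 2005 + 11 days = Aug 21 2005.
Next gap: 12 days. Aug 21 2005 + 12 days = Sep 2 2005.
Next gap: 13 days. Sep 2 2005 + 13 days = Sep 15 2005.
Next gap: 14 days. Sep 15 2005 + 14 days = Sep 29 2005.

Sep 29 2005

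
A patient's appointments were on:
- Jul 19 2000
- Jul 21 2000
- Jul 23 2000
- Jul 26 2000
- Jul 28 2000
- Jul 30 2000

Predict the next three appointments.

Aug 2 2000, Aug 4 2000, Aug 6 2000

The gap pattern 2, 2, 3, 2, 2 repeats every 3 events.
These are the Wednesdays, Fridays and Sundays of each week.
Next Wednesday: Aug 2 2000.
Next Friday: Aug 4 2000.
The following Sunday is Aug 6 2000.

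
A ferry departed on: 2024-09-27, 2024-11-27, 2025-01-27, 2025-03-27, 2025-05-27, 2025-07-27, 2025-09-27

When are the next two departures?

2025-11-27, 2026-01-27

The day-of-month is always 27 (61, 61, 59, 61, 61, 62 days between events).
So this recurs on the 27th of every 2 months.
November 2025: 2025-11-27.
Next: January 2026 → 2026-01-27.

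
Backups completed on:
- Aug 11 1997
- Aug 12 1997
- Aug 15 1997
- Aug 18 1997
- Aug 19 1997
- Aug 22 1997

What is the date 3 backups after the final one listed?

Every event lands on a Monday or Tuesday or Friday (gaps cycle 1, 3, 3, 1, 3).
So the schedule is: every Monday, Tuesday and Friday.
The following Monday is Aug 25 1997.
Next Tuesday: Aug 26 1997.
The following Friday is Aug 29 1997.

Aug 29 1997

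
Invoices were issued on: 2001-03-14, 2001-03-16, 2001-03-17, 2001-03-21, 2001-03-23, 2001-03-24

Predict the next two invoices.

The gap pattern 2, 1, 4, 2, 1 repeats every 3 events.
These are the Wednesdays, Fridays and Saturdays of each week.
The following Wednesday is 2001-03-28.
The following Friday is 2001-03-30.

2001-03-28, 2001-03-30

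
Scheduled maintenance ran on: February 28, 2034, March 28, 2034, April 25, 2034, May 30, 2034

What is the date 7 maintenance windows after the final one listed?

Every date is a Tuesday; gaps 28, 28, 35 days.
Each is the last Tuesday of its month (at least one falls on the 29th or later, ruling out '4th Tuesday').
June 2034 ends with Tuesday June 27, 2034.
July 2034 ends with Tuesday July 25, 2034.
August 2034 ends with Tuesday August 29, 2034.
September 2034 ends with Tuesday September 26, 2034.
October 2034 ends with Tuesday October 31, 2034.
November 2034 ends with Tuesday November 28, 2034.
Last Tuesday of December 2034: December 26, 2034.

December 26, 2034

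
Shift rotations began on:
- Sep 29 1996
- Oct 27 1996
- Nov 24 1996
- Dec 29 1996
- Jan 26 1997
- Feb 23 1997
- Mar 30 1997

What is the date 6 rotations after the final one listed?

Sep 28 1997

All Sundays; the gaps (28, 28, 35, 28, 28, 35) vary with month length.
This is the last Sunday of each month.
April 1997 ends with Sunday Apr 27 1997.
Last Sunday of May 1997: May 25 1997.
June 1997 ends with Sunday Jun 29 1997.
Last Sunday of July 1997: Jul 27 1997.
August 1997 ends with Sunday Aug 31 1997.
Last Sunday of September 1997: Sep 28 1997.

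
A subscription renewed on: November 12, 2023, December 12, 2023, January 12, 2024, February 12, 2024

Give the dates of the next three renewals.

Each date is the 12th; the gaps (30, 31, 31) track the month lengths.
The rule is the 12th of each month.
Next: March 2024 → March 12, 2024.
Next: April 2024 → April 12, 2024.
May 2024: May 12, 2024.

March 12, 2024; April 12, 2024; May 12, 2024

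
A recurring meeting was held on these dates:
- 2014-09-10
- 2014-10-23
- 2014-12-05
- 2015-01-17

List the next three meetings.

Gaps between consecutive events: 43, 43, 43 days — a constant 43-day interval.
2015-01-17 + 43 days = 2015-03-01.
2015-03-01 + 43 days = 2015-04-13.
2015-04-13 + 43 days = 2015-05-26.

2015-03-01, 2015-04-13, 2015-05-26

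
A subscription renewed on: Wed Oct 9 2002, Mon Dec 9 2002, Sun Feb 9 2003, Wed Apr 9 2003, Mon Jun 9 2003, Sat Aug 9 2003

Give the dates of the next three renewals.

The day-of-month is always 9 (61, 62, 59, 61, 61 days between events).
So this recurs on the 9th of every 2 months.
Next: October 2003 → Thu Oct 9 2003.
Next: December 2003 → Tue Dec 9 2003.
Next: February 2004 → Mon Feb 9 2004.

Thu Oct 9 2003, Tue Dec 9 2003, Mon Feb 9 2004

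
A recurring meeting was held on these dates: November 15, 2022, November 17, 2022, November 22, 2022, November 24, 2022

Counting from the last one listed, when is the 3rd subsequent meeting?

The gap pattern 2, 5, 2 repeats every 2 events.
These are the Tuesdays and Thursdays of each week.
Next Tuesday: November 29, 2022.
The following Thursday is December 1, 2022.
Next Tuesday: December 6, 2022.

December 6, 2022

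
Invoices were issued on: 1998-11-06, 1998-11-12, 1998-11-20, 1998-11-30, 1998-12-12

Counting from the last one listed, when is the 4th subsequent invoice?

Gaps: 6, 8, 10, 12 days — each gap is 2 larger than the previous one.
Next gap: 14 days. 1998-12-12 + 14 days = 1998-12-26.
Next gap: 16 days. 1998-12-26 + 16 days = 1999-01-11.
Next gap: 18 days. 1999-01-11 + 18 days = 1999-01-29.
Next gap: 20 days. 1999-01-29 + 20 days = 1999-02-18.

1999-02-18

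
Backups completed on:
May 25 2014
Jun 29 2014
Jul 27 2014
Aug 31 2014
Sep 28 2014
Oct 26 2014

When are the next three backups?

Nov 30 2014, Dec 28 2014, Jan 25 2015

All Sundays; the gaps (35, 28, 35, 28, 28) vary with month length.
This is the last Sunday of each month.
November 2014 ends with Sunday Nov 30 2014.
Last Sunday of December 2014: Dec 28 2014.
Last Sunday of January 2015: Jan 25 2015.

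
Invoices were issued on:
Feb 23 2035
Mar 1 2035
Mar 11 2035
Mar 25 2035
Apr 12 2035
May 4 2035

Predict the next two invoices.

May 30 2035, Jun 29 2035

Gaps: 6, 10, 14, 18, 22 days — each gap is 4 larger than the previous one.
Next gap: 26 days. May 4 2035 + 26 days = May 30 2035.
Next gap: 30 days. May 30 2035 + 30 days = Jun 29 2035.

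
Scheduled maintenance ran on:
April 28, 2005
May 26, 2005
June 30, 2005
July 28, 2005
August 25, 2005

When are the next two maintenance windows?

Every date is a Thursday; gaps 28, 35, 28, 28 days.
Each is the last Thursday of its month (at least one falls on the 29th or later, ruling out '4th Thursday').
September 2005 ends with Thursday September 29, 2005.
October 2005 ends with Thursday October 27, 2005.

September 29, 2005; October 27, 2005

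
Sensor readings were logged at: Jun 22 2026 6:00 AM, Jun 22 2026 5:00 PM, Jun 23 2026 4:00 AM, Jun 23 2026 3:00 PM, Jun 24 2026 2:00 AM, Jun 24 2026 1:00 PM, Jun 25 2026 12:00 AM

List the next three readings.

Jun 25 2026 11:00 AM, Jun 25 2026 10:00 PM, Jun 26 2026 9:00 AM

Gaps: 11, 11, 11, 11, 11, 11 hours — each event is 11 hours after the previous one.
Jun 25 2026 12:00 AM + 11 h = Jun 25 2026 11:00 AM.
Jun 25 2026 11:00 AM + 11 h = Jun 25 2026 10:00 PM.
Jun 25 2026 10:00 PM + 11 h = Jun 26 2026 9:00 AM.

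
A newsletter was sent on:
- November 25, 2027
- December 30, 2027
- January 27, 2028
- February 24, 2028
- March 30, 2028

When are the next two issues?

April 27, 2028; May 25, 2028

All Thursdays; the gaps (35, 28, 28, 35) vary with month length.
This is the last Thursday of each month.
Last Thursday of April 2028: April 27, 2028.
Last Thursday of May 2028: May 25, 2028.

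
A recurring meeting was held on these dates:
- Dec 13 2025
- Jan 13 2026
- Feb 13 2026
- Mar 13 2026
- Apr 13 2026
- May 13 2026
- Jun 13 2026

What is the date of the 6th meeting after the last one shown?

Dec 13 2026

The day-of-month is always 13 (31, 31, 28, 31, 30, 31 days between events).
So this recurs on the 13th of each month.
Next: July 2026 → Jul 13 2026.
Next: August 2026 → Aug 13 2026.
Next: September 2026 → Sep 13 2026.
October 2026: Oct 13 2026.
Next: November 2026 → Nov 13 2026.
Next: December 2026 → Dec 13 2026.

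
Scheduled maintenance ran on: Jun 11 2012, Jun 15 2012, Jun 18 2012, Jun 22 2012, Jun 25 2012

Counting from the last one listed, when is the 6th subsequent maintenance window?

The gap pattern 4, 3, 4, 3 repeats every 2 events.
These are the Mondays and Fridays of each week.
Next Friday: Jun 29 2012.
The following Monday is Jul 2 2012.
Next Friday: Jul 6 2012.
The following Monday is Jul 9 2012.
The following Friday is Jul 13 2012.
The following Monday is Jul 16 2012.

Jul 16 2012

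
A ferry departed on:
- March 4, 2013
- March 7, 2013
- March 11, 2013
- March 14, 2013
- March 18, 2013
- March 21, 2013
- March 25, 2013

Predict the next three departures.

Every event lands on a Monday or Thursday (gaps cycle 3, 4, 3, 4, 3, 4).
So the schedule is: every Monday and Thursday.
The following Thursday is March 28, 2013.
The following Monday is April 1, 2013.
Next Thursday: April 4, 2013.

March 28, 2013; April 1, 2013; April 4, 2013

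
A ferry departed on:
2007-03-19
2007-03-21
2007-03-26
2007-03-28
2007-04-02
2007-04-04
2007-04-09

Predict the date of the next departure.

The gap pattern 2, 5, 2, 5, 2, 5 repeats every 2 events.
These are the Mondays and Wednesdays of each week.
Next Wednesday: 2007-04-11.

2007-04-11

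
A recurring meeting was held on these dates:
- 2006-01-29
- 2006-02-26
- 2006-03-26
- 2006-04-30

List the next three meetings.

These are Sundays with 28, 28, 35-day gaps.
Each is the final Sunday of its month — 2006-01-29 is past the 28th, so '4th Sunday' doesn't fit.
May 2006 ends with Sunday 2006-05-28.
June 2006 ends with Sunday 2006-06-25.
Last Sunday of July 2006: 2006-07-30.

2006-05-28, 2006-06-25, 2006-07-30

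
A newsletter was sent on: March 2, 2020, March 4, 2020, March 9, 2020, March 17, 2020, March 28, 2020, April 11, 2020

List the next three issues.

Intervals are 2, 5, 8, 11, 14 days — an arithmetic progression with common difference 3.
Next gap: 17 days. April 11, 2020 + 17 days = April 28, 2020.
Next gap: 20 days. April 28, 2020 + 20 days = May 18, 2020.
Next gap: 23 days. May 18, 2020 + 23 days = June 10, 2020.

April 28, 2020; May 18, 2020; June 10, 2020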